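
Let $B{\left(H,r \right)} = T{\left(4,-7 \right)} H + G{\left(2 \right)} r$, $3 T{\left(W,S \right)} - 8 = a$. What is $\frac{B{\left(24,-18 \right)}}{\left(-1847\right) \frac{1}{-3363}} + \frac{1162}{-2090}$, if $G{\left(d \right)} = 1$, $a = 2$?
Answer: $\frac{216815663}{1930115} \approx 112.33$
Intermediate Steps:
$T{\left(W,S \right)} = \frac{10}{3}$ ($T{\left(W,S \right)} = \frac{8}{3} + \frac{1}{3} \cdot 2 = \frac{8}{3} + \frac{2}{3} = \frac{10}{3}$)
$B{\left(H,r \right)} = r + \frac{10 H}{3}$ ($B{\left(H,r \right)} = \frac{10 H}{3} + 1 r = \frac{10 H}{3} + r = r + \frac{10 H}{3}$)
$\frac{B{\left(24,-18 \right)}}{\left(-1847\right) \frac{1}{-3363}} + \frac{1162}{-2090} = \frac{-18 + \frac{10}{3} \cdot 24}{\left(-1847\right) \frac{1}{-3363}} + \frac{1162}{-2090} = \frac{-18 + 80}{\left(-1847\right) \left(- \frac{1}{3363}\right)} + 1162 \left(- \frac{1}{2090}\right) = \frac{62}{\frac{1847}{3363}} - \frac{581}{1045} = 62 \cdot \frac{3363}{1847} - \frac{581}{1045} = \frac{208506}{1847} - \frac{581}{1045} = \frac{216815663}{1930115}$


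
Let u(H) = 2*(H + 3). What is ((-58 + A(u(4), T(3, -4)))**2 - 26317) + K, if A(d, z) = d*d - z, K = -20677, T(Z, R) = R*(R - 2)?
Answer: -33998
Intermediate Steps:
T(Z, R) = R*(-2 + R)
u(H) = 6 + 2*H (u(H) = 2*(3 + H) = 6 + 2*H)
A(d, z) = d**2 - z
((-58 + A(u(4), T(3, -4)))**2 - 26317) + K = ((-58 + ((6 + 2*4)**2 - (-4)*(-2 - 4)))**2 - 26317) - 20677 = ((-58 + ((6 + 8)**2 - (-4)*(-6)))**2 - 26317) - 20677 = ((-58 + (14**2 - 1*24))**2 - 26317) - 20677 = ((-58 + (196 - 24))**2 - 26317) - 20677 = ((-58 + 172)**2 - 26317) - 20677 = (114**2 - 26317) - 20677 = (12996 - 26317) - 20677 = -13321 - 20677 = -33998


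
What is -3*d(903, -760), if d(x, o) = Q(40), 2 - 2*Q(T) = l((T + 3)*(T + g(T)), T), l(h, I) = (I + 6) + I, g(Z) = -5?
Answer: 126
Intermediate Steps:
l(h, I) = 6 + 2*I (l(h, I) = (6 + I) + I = 6 + 2*I)
Q(T) = -2 - T (Q(T) = 1 - (6 + 2*T)/2 = 1 + (-3 - T) = -2 - T)
d(x, o) = -42 (d(x, o) = -2 - 1*40 = -2 - 40 = -42)
-3*d(903, -760) = -3*(-42) = 126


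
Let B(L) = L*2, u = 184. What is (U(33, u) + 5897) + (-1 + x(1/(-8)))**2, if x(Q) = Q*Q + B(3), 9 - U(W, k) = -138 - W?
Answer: 24994433/4096 ≈ 6102.2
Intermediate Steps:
B(L) = 2*L
U(W, k) = 147 + W (U(W, k) = 9 - (-138 - W) = 9 + (138 + W) = 147 + W)
x(Q) = 6 + Q**2 (x(Q) = Q*Q + 2*3 = Q**2 + 6 = 6 + Q**2)
(U(33, u) + 5897) + (-1 + x(1/(-8)))**2 = ((147 + 33) + 5897) + (-1 + (6 + (1/(-8))**2))**2 = (180 + 5897) + (-1 + (6 + (-1/8)**2))**2 = 6077 + (-1 + (6 + 1/64))**2 = 6077 + (-1 + 385/64)**2 = 6077 + (321/64)**2 = 6077 + 103041/4096 = 24994433/4096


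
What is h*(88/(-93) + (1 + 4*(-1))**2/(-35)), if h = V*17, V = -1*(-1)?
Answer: -66589/3255 ≈ -20.457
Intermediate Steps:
V = 1
h = 17 (h = 1*17 = 17)
h*(88/(-93) + (1 + 4*(-1))**2/(-35)) = 17*(88/(-93) + (1 + 4*(-1))**2/(-35)) = 17*(88*(-1/93) + (1 - 4)**2*(-1/35)) = 17*(-88/93 + (-3)**2*(-1/35)) = 17*(-88/93 + 9*(-1/35)) = 17*(-88/93 - 9/35) = 17*(-3917/3255) = -66589/3255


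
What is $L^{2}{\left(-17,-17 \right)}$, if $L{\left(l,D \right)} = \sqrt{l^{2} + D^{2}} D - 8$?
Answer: $167106 + 4624 \sqrt{2} \approx 1.7365 \cdot 10^{5}$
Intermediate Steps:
$L{\left(l,D \right)} = -8 + D \sqrt{D^{2} + l^{2}}$ ($L{\left(l,D \right)} = \sqrt{D^{2} + l^{2}} D - 8 = D \sqrt{D^{2} + l^{2}} - 8 = -8 + D \sqrt{D^{2} + l^{2}}$)
$L^{2}{\left(-17,-17 \right)} = \left(-8 - 17 \sqrt{\left(-17\right)^{2} + \left(-17\right)^{2}}\right)^{2} = \left(-8 - 17 \sqrt{289 + 289}\right)^{2} = \left(-8 - 17 \sqrt{578}\right)^{2} = \left(-8 - 17 \cdot 17 \sqrt{2}\right)^{2} = \left(-8 - 289 \sqrt{2}\right)^{2}$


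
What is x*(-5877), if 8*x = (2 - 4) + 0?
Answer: 5877/4 ≈ 1469.3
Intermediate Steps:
x = -¼ (x = ((2 - 4) + 0)/8 = (-2 + 0)/8 = (⅛)*(-2) = -¼ ≈ -0.25000)
x*(-5877) = -¼*(-5877) = 5877/4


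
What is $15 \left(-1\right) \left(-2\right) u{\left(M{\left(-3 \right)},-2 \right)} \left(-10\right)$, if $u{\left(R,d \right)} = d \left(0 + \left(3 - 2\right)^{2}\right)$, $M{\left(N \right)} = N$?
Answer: $600$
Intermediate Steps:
$u{\left(R,d \right)} = d$ ($u{\left(R,d \right)} = d \left(0 + 1^{2}\right) = d \left(0 + 1\right) = d 1 = d$)
$15 \left(-1\right) \left(-2\right) u{\left(M{\left(-3 \right)},-2 \right)} \left(-10\right) = 15 \left(-1\right) \left(-2\right) \left(-2\right) \left(-10\right) = 15 \cdot 2 \left(-2\right) \left(-10\right) = 15 \left(-4\right) \left(-10\right) = \left(-60\right) \left(-10\right) = 600$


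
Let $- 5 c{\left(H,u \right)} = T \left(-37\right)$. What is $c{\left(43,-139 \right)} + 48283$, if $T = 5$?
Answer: $48320$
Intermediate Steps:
$c{\left(H,u \right)} = 37$ ($c{\left(H,u \right)} = - \frac{5 \left(-37\right)}{5} = \left(- \frac{1}{5}\right) \left(-185\right) = 37$)
$c{\left(43,-139 \right)} + 48283 = 37 + 48283 = 48320$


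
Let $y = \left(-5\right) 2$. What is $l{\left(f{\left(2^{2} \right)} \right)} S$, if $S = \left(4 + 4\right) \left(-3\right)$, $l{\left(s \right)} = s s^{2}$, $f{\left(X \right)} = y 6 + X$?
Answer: $4214784$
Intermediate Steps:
$y = -10$
$f{\left(X \right)} = -60 + X$ ($f{\left(X \right)} = \left(-10\right) 6 + X = -60 + X$)
$l{\left(s \right)} = s^{3}$
$S = -24$ ($S = 8 \left(-3\right) = -24$)
$l{\left(f{\left(2^{2} \right)} \right)} S = \left(-60 + 2^{2}\right)^{3} \left(-24\right) = \left(-60 + 4\right)^{3} \left(-24\right) = \left(-56\right)^{3} \left(-24\right) = \left(-175616\right) \left(-24\right) = 4214784$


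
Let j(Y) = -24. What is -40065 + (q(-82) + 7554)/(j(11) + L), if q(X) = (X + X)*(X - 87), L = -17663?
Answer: -708664925/17687 ≈ -40067.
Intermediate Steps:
q(X) = 2*X*(-87 + X) (q(X) = (2*X)*(-87 + X) = 2*X*(-87 + X))
-40065 + (q(-82) + 7554)/(j(11) + L) = -40065 + (2*(-82)*(-87 - 82) + 7554)/(-24 - 17663) = -40065 + (2*(-82)*(-169) + 7554)/(-17687) = -40065 + (27716 + 7554)*(-1/17687) = -40065 + 35270*(-1/17687) = -40065 - 35270/17687 = -708664925/17687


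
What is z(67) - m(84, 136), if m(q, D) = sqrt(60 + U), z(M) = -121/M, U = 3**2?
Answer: -121/67 - sqrt(69) ≈ -10.113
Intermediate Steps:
U = 9
m(q, D) = sqrt(69) (m(q, D) = sqrt(60 + 9) = sqrt(69))
z(67) - m(84, 136) = -121/67 - sqrt(69)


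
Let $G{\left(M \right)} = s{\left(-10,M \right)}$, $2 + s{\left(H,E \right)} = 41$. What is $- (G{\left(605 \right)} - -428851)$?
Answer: $-428890$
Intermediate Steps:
$s{\left(H,E \right)} = 39$ ($s{\left(H,E \right)} = -2 + 41 = 39$)
$G{\left(M \right)} = 39$
$- (G{\left(605 \right)} - -428851) = - (39 - -428851) = - (39 + 428851) = \left(-1\right) 428890 = -428890$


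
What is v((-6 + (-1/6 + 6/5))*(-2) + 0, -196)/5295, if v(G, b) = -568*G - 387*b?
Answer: 1053148/79425 ≈ 13.260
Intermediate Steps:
v((-6 + (-1/6 + 6/5))*(-2) + 0, -196)/5295 = (-568*((-6 + (-1/6 + 6/5))*(-2) + 0) - 387*(-196))/5295 = (-568*((-6 + (-1*1/6 + 6*(1/5)))*(-2) + 0) + 75852)*(1/5295) = (-568*((-6 + (-1/6 + 6/5))*(-2) + 0) + 75852)*(1/5295) = (-568*((-6 + 31/30)*(-2) + 0) + 75852)*(1/5295) = (-568*(-149/30*(-2) + 0) + 75852)*(1/5295) = (-568*(149/15 + 0) + 75852)*(1/5295) = (-568*149/15 + 75852)*(1/5295) = (-84632/15 + 75852)*(1/5295) = (1053148/15)*(1/5295) = 1053148/79425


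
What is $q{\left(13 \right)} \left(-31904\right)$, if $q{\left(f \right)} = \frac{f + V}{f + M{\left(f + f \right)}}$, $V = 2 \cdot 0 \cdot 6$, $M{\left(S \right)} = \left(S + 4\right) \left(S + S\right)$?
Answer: $- \frac{31904}{121} \approx -263.67$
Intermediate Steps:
$M{\left(S \right)} = 2 S \left(4 + S\right)$ ($M{\left(S \right)} = \left(4 + S\right) 2 S = 2 S \left(4 + S\right)$)
$V = 0$ ($V = 0 \cdot 6 = 0$)
$q{\left(f \right)} = \frac{f}{f + 4 f \left(4 + 2 f\right)}$ ($q{\left(f \right)} = \frac{f + 0}{f + 2 \left(f + f\right) \left(4 + \left(f + f\right)\right)} = \frac{f}{f + 2 \cdot 2 f \left(4 + 2 f\right)} = \frac{f}{f + 4 f \left(4 + 2 f\right)}$)
$q{\left(13 \right)} \left(-31904\right) = \frac{1}{17 + 8 \cdot 13} \left(-31904\right) = \frac{1}{17 + 104} \left(-31904\right) = \frac{1}{121} \left(-31904\right) = - \frac{31904}{121}$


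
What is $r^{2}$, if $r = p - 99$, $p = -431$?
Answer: $280900$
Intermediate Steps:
$r = -530$ ($r = -431 - 99 = -530$)
$r^{2} = \left(-530\right)^{2} = 280900$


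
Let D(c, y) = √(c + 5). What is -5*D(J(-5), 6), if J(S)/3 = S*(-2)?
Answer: -5*√35 ≈ -29.580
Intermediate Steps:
J(S) = -6*S (J(S) = 3*(S*(-2)) = 3*(-2*S) = -6*S)
D(c, y) = √(5 + c)
-5*D(J(-5), 6) = -5*√(5 - 6*(-5)) = -5*√(5 + 30) = -5*√35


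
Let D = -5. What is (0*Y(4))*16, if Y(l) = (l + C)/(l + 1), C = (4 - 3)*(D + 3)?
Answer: 0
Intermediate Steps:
C = -2 (C = (4 - 3)*(-5 + 3) = 1*(-2) = -2)
Y(l) = (-2 + l)/(1 + l) (Y(l) = (l - 2)/(l + 1) = (-2 + l)/(1 + l))
(0*Y(4))*16 = (0*((-2 + 4)/(1 + 4)))*16 = (0*(2/5))*16 = 0*16 = 0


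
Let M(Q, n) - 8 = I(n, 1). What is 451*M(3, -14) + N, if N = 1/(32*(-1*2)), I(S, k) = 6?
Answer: 404095/64 ≈ 6314.0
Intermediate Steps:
M(Q, n) = 14 (M(Q, n) = 8 + 6 = 14)
N = -1/64 (N = 1/(32*(-2)) = 1/(-64) = -1/64 ≈ -0.015625)
451*M(3, -14) + N = 451*14 - 1/64 = 6314 - 1/64 = 404095/64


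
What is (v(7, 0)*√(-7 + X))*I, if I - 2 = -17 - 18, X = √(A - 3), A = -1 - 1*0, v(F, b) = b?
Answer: 0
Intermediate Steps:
A = -1 (A = -1 + 0 = -1)
X = 2*I (X = √(-1 - 3) = √(-4) = 2*I ≈ 2.0*I)
I = -33 (I = 2 + (-17 - 18) = 2 - 35 = -33)
(v(7, 0)*√(-7 + X))*I = (0*√(-7 + 2*I))*(-33) = 0*(-33) = 0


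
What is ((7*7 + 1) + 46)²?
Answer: 9216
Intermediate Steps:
((7*7 + 1) + 46)² = ((49 + 1) + 46)² = (50 + 46)² = 96² = 9216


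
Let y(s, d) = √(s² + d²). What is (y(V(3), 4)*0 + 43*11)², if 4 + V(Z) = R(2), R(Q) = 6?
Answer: 223729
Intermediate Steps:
V(Z) = 2 (V(Z) = -4 + 6 = 2)
y(s, d) = √(d² + s²)
(y(V(3), 4)*0 + 43*11)² = (√(4² + 2²)*0 + 43*11)² = (√(16 + 4)*0 + 473)² = (√20*0 + 473)² = ((2*√5)*0 + 473)² = (0 + 473)² = 473² = 223729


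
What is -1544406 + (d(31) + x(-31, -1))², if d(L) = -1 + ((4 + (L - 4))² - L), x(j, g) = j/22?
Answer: -331046855/484 ≈ -6.8398e+5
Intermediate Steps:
x(j, g) = j/22 (x(j, g) = j*(1/22) = j/22)
d(L) = -1 + L² - L (d(L) = -1 + ((4 + (-4 + L))² - L) = -1 + (L² - L) = -1 + L² - L)
-1544406 + (d(31) + x(-31, -1))² = -1544406 + ((-1 + 31² - 1*31) + (1/22)*(-31))² = -1544406 + ((-1 + 961 - 31) - 31/22)² = -1544406 + (929 - 31/22)² = -1544406 + (20407/22)² = -1544406 + 416445649/484 = -331046855/484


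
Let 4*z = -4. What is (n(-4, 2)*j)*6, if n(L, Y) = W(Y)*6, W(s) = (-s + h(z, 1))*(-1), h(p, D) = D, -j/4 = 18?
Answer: -2592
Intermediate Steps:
j = -72 (j = -4*18 = -72)
z = -1 (z = (¼)*(-4) = -1)
W(s) = -1 + s (W(s) = (-s + 1)*(-1) = (1 - s)*(-1) = -1 + s)
n(L, Y) = -6 + 6*Y (n(L, Y) = (-1 + Y)*6 = -6 + 6*Y)
(n(-4, 2)*j)*6 = ((-6 + 6*2)*(-72))*6 = ((-6 + 12)*(-72))*6 = (6*(-72))*6 = -432*6 = -2592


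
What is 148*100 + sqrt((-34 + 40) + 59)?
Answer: 14800 + sqrt(65) ≈ 14808.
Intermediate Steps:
148*100 + sqrt((-34 + 40) + 59) = 14800 + sqrt(6 + 59) = 14800 + sqrt(65)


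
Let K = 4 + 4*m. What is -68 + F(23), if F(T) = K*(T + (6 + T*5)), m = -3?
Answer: -1220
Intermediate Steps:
K = -8 (K = 4 + 4*(-3) = 4 - 12 = -8)
F(T) = -48 - 48*T (F(T) = -8*(T + (6 + T*5)) = -8*(T + (6 + 5*T)) = -8*(6 + 6*T) = -48 - 48*T)
-68 + F(23) = -68 + (-48 - 48*23) = -68 + (-48 - 1104) = -68 - 1152 = -1220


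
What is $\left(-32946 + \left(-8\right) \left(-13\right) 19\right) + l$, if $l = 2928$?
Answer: $-28042$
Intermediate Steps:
$\left(-32946 + \left(-8\right) \left(-13\right) 19\right) + l = \left(-32946 + \left(-8\right) \left(-13\right) 19\right) + 2928 = \left(-32946 + 104 \cdot 19\right) + 2928 = \left(-32946 + 1976\right) + 2928 = -30970 + 2928 = -28042$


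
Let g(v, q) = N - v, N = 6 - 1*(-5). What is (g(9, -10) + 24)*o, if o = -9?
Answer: -234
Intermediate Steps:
N = 11 (N = 6 + 5 = 11)
g(v, q) = 11 - v
(g(9, -10) + 24)*o = ((11 - 1*9) + 24)*(-9) = ((11 - 9) + 24)*(-9) = (2 + 24)*(-9) = 26*(-9) = -234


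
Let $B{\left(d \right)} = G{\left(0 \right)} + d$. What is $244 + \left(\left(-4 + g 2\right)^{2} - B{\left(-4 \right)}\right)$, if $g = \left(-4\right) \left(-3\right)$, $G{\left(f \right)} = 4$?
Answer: $644$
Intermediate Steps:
$g = 12$
$B{\left(d \right)} = 4 + d$
$244 + \left(\left(-4 + g 2\right)^{2} - B{\left(-4 \right)}\right) = 244 + \left(\left(-4 + 12 \cdot 2\right)^{2} - \left(4 - 4\right)\right) = 244 + \left(\left(-4 + 24\right)^{2} - 0\right) = 244 + \left(20^{2} + 0\right) = 244 + \left(400 + 0\right) = 244 + 400 = 644$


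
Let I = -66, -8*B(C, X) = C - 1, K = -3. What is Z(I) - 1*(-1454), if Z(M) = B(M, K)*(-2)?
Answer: 5749/4 ≈ 1437.3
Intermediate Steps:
B(C, X) = 1/8 - C/8 (B(C, X) = -(C - 1)/8 = -(-1 + C)/8 = 1/8 - C/8)
Z(M) = -1/4 + M/4 (Z(M) = (1/8 - M/8)*(-2) = -1/4 + M/4)
Z(I) - 1*(-1454) = (-1/4 + (1/4)*(-66)) - 1*(-1454) = (-1/4 - 33/2) + 1454 = -67/4 + 1454 = 5749/4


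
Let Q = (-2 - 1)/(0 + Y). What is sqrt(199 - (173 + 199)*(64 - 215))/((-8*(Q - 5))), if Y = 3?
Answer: sqrt(56371)/48 ≈ 4.9464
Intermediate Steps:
Q = -1 (Q = (-2 - 1)/(0 + 3) = -3/3 = -3*1/3 = -1)
sqrt(199 - (173 + 199)*(64 - 215))/((-8*(Q - 5))) = sqrt(199 - (173 + 199)*(64 - 215))/((-8*(-1 - 5))) = sqrt(199 - 372*(-151))/((-8*(-6))) = sqrt(199 - 1*(-56172))/48 = sqrt(199 + 56172)*(1/48) = sqrt(56371)*(1/48) = sqrt(56371)/48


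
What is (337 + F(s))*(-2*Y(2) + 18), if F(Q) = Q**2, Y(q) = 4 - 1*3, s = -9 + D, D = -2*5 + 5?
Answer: 8528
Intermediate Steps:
D = -5 (D = -10 + 5 = -5)
s = -14 (s = -9 - 5 = -14)
Y(q) = 1 (Y(q) = 4 - 3 = 1)
(337 + F(s))*(-2*Y(2) + 18) = (337 + (-14)**2)*(-2*1 + 18) = (337 + 196)*(-2 + 18) = 533*16 = 8528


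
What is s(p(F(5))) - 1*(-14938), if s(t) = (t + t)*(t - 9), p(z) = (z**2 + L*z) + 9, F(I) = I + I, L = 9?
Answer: 90558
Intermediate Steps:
F(I) = 2*I
p(z) = 9 + z**2 + 9*z (p(z) = (z**2 + 9*z) + 9 = 9 + z**2 + 9*z)
s(t) = 2*t*(-9 + t) (s(t) = (2*t)*(-9 + t) = 2*t*(-9 + t))
s(p(F(5))) - 1*(-14938) = 2*(9 + (2*5)**2 + 9*(2*5))*(-9 + (9 + (2*5)**2 + 9*(2*5))) - 1*(-14938) = 2*(9 + 10**2 + 9*10)*(-9 + (9 + 10**2 + 9*10)) + 14938 = 2*(9 + 100 + 90)*(-9 + (9 + 100 + 90)) + 14938 = 2*199*(-9 + 199) + 14938 = 2*199*190 + 14938 = 75620 + 14938 = 90558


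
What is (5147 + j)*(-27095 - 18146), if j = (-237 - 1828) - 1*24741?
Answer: 979874819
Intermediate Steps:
j = -26806 (j = -2065 - 24741 = -26806)
(5147 + j)*(-27095 - 18146) = (5147 - 26806)*(-27095 - 18146) = -21659*(-45241) = 979874819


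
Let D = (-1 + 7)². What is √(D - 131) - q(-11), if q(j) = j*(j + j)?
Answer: -242 + I*√95 ≈ -242.0 + 9.7468*I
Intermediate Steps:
D = 36 (D = 6² = 36)
q(j) = 2*j² (q(j) = j*(2*j) = 2*j²)
√(D - 131) - q(-11) = √(36 - 131) - 2*(-11)² = √(-95) - 2*121 = I*√95 - 1*242 = I*√95 - 242 = -242 + I*√95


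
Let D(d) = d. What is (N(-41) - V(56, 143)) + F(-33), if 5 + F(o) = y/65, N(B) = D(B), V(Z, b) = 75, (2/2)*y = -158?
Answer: -8023/65 ≈ -123.43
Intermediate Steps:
y = -158
N(B) = B
F(o) = -483/65 (F(o) = -5 - 158/65 = -483/65)
(N(-41) - V(56, 143)) + F(-33) = (-41 - 1*75) - 483/65 = (-41 - 75) - 483/65 = -116 - 483/65 = -8023/65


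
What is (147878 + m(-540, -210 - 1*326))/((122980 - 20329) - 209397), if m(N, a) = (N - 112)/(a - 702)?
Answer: -45768404/33037887 ≈ -1.3853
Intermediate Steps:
m(N, a) = (-112 + N)/(-702 + a)
(147878 + m(-540, -210 - 1*326))/((122980 - 20329) - 209397) = (147878 + (-112 - 540)/(-702 + (-210 - 1*326)))/((122980 - 20329) - 209397) = (147878 - 652/(-702 + (-210 - 326)))/(102651 - 209397) = (147878 - 652/(-702 - 536))/(-106746) = (147878 - 652/(-1238))*(-1/106746) = (147878 - 1/1238*(-652))*(-1/106746) = (147878 + 326/619)*(-1/106746) = (91536808/619)*(-1/106746) = -45768404/33037887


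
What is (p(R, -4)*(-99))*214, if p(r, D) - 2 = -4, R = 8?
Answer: 42372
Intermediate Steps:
p(r, D) = -2 (p(r, D) = 2 - 4 = -2)
(p(R, -4)*(-99))*214 = -2*(-99)*214 = 198*214 = 42372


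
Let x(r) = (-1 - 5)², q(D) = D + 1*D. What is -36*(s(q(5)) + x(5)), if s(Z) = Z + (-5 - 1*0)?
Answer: -1476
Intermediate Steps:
q(D) = 2*D (q(D) = D + D = 2*D)
x(r) = 36 (x(r) = (-6)² = 36)
s(Z) = -5 + Z (s(Z) = Z + (-5 + 0) = Z - 5 = -5 + Z)
-36*(s(q(5)) + x(5)) = -36*((-5 + 2*5) + 36) = -36*((-5 + 10) + 36) = -36*(5 + 36) = -36*41 = -1476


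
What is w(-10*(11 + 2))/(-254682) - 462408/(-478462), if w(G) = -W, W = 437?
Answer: 58988041075/60927829542 ≈ 0.96816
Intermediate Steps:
w(G) = -437 (w(G) = -1*437 = -437)
w(-10*(11 + 2))/(-254682) - 462408/(-478462) = -437/(-254682) - 462408/(-478462) = -437*(-1/254682) - 462408*(-1/478462) = 437/254682 + 231204/239231 = 58988041075/60927829542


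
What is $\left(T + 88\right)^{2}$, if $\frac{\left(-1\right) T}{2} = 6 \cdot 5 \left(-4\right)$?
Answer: $107584$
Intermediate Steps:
$T = 240$ ($T = - 2 \cdot 6 \cdot 5 \left(-4\right) = - 2 \cdot 30 \left(-4\right) = \left(-2\right) \left(-120\right) = 240$)
$\left(T + 88\right)^{2} = \left(240 + 88\right)^{2} = 328^{2} = 107584$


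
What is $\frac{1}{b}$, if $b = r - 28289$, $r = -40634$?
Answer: $- \frac{1}{68923} \approx -1.4509 \cdot 10^{-5}$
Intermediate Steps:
$b = -68923$ ($b = -40634 - 28289 = -68923$)
$\frac{1}{b} = \frac{1}{-68923} = - \frac{1}{68923}$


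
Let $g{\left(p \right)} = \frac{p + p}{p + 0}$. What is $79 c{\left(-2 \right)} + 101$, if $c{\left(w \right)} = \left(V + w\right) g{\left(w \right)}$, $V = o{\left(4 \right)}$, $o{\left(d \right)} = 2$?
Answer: $101$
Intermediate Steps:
$g{\left(p \right)} = 2$ ($g{\left(p \right)} = \frac{2 p}{p} = 2$)
$V = 2$
$c{\left(w \right)} = 4 + 2 w$ ($c{\left(w \right)} = \left(2 + w\right) 2 = 4 + 2 w$)
$79 c{\left(-2 \right)} + 101 = 79 \left(4 + 2 \left(-2\right)\right) + 101 = 79 \left(4 - 4\right) + 101 = 79 \cdot 0 + 101 = 0 + 101 = 101$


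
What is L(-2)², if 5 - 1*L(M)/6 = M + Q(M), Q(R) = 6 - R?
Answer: 36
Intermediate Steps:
L(M) = -6 (L(M) = 30 - 6*(M + (6 - M)) = 30 - 6*6 = 30 - 36 = -6)
L(-2)² = (-6)² = 36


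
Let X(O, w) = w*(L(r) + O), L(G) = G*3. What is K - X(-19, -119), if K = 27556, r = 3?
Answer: 26366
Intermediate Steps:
L(G) = 3*G
X(O, w) = w*(9 + O) (X(O, w) = w*(3*3 + O) = w*(9 + O))
K - X(-19, -119) = 27556 - (-119)*(9 - 19) = 27556 - (-119)*(-10) = 27556 - 1*1190 = 27556 - 1190 = 26366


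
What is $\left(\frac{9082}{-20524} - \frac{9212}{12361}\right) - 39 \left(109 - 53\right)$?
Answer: $- \frac{5897616339}{2698906} \approx -2185.2$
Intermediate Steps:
$\left(\frac{9082}{-20524} - \frac{9212}{12361}\right) - 39 \left(109 - 53\right) = \left(9082 \left(- \frac{1}{20524}\right) - \frac{196}{263}\right) - 39 \cdot 56 = \left(- \frac{4541}{10262} - \frac{196}{263}\right) - 2184 = - \frac{3205635}{2698906} - 2184 = - \frac{5897616339}{2698906}$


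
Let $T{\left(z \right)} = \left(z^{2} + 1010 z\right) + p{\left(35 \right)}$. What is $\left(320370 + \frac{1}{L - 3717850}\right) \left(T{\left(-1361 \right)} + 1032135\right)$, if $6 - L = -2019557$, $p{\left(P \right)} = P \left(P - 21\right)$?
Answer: $\frac{821743922294669504}{1698287} \approx 4.8387 \cdot 10^{11}$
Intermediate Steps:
$p{\left(P \right)} = P \left(-21 + P\right)$
$L = 2019563$ ($L = 6 - -2019557 = 6 + 2019557 = 2019563$)
$T{\left(z \right)} = 490 + z^{2} + 1010 z$ ($T{\left(z \right)} = \left(z^{2} + 1010 z\right) + 35 \left(-21 + 35\right) = \left(z^{2} + 1010 z\right) + 35 \cdot 14 = \left(z^{2} + 1010 z\right) + 490 = 490 + z^{2} + 1010 z$)
$\left(320370 + \frac{1}{L - 3717850}\right) \left(T{\left(-1361 \right)} + 1032135\right) = \left(320370 + \frac{1}{2019563 - 3717850}\right) \left(\left(490 + \left(-1361\right)^{2} + 1010 \left(-1361\right)\right) + 1032135\right) = \left(320370 + \frac{1}{-1698287}\right) \left(\left(490 + 1852321 - 1374610\right) + 1032135\right) = \left(320370 - \frac{1}{1698287}\right) \left(478201 + 1032135\right) = \frac{544080206189}{1698287} \cdot 1510336 = \frac{821743922294669504}{1698287}$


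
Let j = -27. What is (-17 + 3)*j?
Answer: 378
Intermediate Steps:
(-17 + 3)*j = (-17 + 3)*(-27) = -14*(-27) = 378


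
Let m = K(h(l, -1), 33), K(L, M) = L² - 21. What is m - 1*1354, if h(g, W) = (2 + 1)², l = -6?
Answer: -1294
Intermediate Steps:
h(g, W) = 9 (h(g, W) = 3² = 9)
K(L, M) = -21 + L²
m = 60 (m = -21 + 9² = -21 + 81 = 60)
m - 1*1354 = 60 - 1*1354 = 60 - 1354 = -1294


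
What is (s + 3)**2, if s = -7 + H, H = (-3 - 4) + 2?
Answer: 81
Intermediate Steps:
H = -5 (H = -7 + 2 = -5)
s = -12 (s = -7 - 5 = -12)
(s + 3)**2 = (-12 + 3)**2 = (-9)**2 = 81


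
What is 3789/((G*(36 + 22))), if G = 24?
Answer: 1263/464 ≈ 2.7220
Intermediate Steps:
3789/((G*(36 + 22))) = 3789/((24*(36 + 22))) = 3789/((24*58)) = 3789/1392 = 3789*(1/1392) = 1263/464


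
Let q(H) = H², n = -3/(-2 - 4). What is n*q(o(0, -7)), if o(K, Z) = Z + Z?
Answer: 98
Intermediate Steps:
o(K, Z) = 2*Z
n = ½ (n = -3/(-6) = -3*(-⅙) = ½ ≈ 0.50000)
n*q(o(0, -7)) = (2*(-7))²/2 = (½)*(-14)² = (½)*196 = 98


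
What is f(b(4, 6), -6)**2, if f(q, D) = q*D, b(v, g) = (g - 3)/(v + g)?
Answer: 81/25 ≈ 3.2400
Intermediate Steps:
b(v, g) = (-3 + g)/(g + v)
f(q, D) = D*q
f(b(4, 6), -6)**2 = (-6*(-3 + 6)/(6 + 4))**2 = (-6*3/10)**2 = (-9/5)**2 = 81/25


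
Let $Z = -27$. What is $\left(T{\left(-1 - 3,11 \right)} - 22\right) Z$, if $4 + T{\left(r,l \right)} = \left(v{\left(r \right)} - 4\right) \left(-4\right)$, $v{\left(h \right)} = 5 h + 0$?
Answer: $-1890$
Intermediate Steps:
$v{\left(h \right)} = 5 h$
$T{\left(r,l \right)} = 12 - 20 r$ ($T{\left(r,l \right)} = -4 + \left(5 r - 4\right) \left(-4\right) = -4 + \left(-4 + 5 r\right) \left(-4\right) = -4 - \left(-16 + 20 r\right) = 12 - 20 r$)
$\left(T{\left(-1 - 3,11 \right)} - 22\right) Z = \left(\left(12 - 20 \left(-1 - 3\right)\right) - 22\right) \left(-27\right) = \left(\left(12 - -80\right) - 22\right) \left(-27\right) = \left(\left(12 + 80\right) - 22\right) \left(-27\right) = \left(92 - 22\right) \left(-27\right) = 70 \left(-27\right) = -1890$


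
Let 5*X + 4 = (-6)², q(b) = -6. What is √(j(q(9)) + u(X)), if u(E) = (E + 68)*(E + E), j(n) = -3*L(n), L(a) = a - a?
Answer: 16*√93/5 ≈ 30.860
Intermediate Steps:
L(a) = 0
X = 32/5 (X = -⅘ + (⅕)*(-6)² = -⅘ + (⅕)*36 = -⅘ + 36/5 = 32/5 ≈ 6.4000)
j(n) = 0 (j(n) = -3*0 = 0)
u(E) = 2*E*(68 + E) (u(E) = (68 + E)*(2*E) = 2*E*(68 + E))
√(j(q(9)) + u(X)) = √(0 + 2*(32/5)*(68 + 32/5)) = √(0 + 2*(32/5)*(372/5)) = √(0 + 23808/25) = √(23808/25) = 16*√93/5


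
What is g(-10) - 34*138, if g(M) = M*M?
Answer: -4592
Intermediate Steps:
g(M) = M²
g(-10) - 34*138 = (-10)² - 34*138 = 100 - 4692 = -4592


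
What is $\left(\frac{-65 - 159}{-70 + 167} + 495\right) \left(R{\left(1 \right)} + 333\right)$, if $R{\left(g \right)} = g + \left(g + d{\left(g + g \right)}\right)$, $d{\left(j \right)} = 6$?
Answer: $\frac{16296731}{97} \approx 1.6801 \cdot 10^{5}$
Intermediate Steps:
$R{\left(g \right)} = 6 + 2 g$ ($R{\left(g \right)} = g + \left(g + 6\right) = g + \left(6 + g\right) = 6 + 2 g$)
$\left(\frac{-65 - 159}{-70 + 167} + 495\right) \left(R{\left(1 \right)} + 333\right) = \left(\frac{-65 - 159}{-70 + 167} + 495\right) \left(\left(6 + 2 \cdot 1\right) + 333\right) = \left(- \frac{224}{97} + 495\right) \left(\left(6 + 2\right) + 333\right) = \left(\left(-224\right) \frac{1}{97} + 495\right) \left(8 + 333\right) = \left(- \frac{224}{97} + 495\right) 341 = \frac{47791}{97} \cdot 341 = \frac{16296731}{97}$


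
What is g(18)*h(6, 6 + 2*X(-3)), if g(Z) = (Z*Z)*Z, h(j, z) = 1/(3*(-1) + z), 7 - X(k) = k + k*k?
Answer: 5832/5 ≈ 1166.4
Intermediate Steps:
X(k) = 7 - k - k² (X(k) = 7 - (k + k*k) = 7 - (k + k²) = 7 + (-k - k²) = 7 - k - k²)
h(j, z) = 1/(-3 + z)
g(Z) = Z³ (g(Z) = Z²*Z = Z³)
g(18)*h(6, 6 + 2*X(-3)) = 18³/(-3 + (6 + 2*(7 - 1*(-3) - 1*(-3)²))) = 5832/(-3 + (6 + 2*(7 + 3 - 1*9))) = 5832/(-3 + (6 + 2*(7 + 3 - 9))) = 5832/(-3 + (6 + 2*1)) = 5832/(-3 + (6 + 2)) = 5832/(-3 + 8) = 5832/5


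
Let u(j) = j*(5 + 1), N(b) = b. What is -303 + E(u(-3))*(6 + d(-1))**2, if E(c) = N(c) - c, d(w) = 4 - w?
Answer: -303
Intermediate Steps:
u(j) = 6*j (u(j) = j*6 = 6*j)
E(c) = 0 (E(c) = c - c = 0)
-303 + E(u(-3))*(6 + d(-1))**2 = -303 + 0*(6 + (4 - 1*(-1)))**2 = -303 + 0*(6 + (4 + 1))**2 = -303 + 0*(6 + 5)**2 = -303 + 0*11**2 = -303 + 0*121 = -303 + 0 = -303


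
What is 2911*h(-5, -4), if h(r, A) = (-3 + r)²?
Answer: 186304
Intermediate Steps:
2911*h(-5, -4) = 2911*(-3 - 5)² = 2911*(-8)² = 2911*64 = 186304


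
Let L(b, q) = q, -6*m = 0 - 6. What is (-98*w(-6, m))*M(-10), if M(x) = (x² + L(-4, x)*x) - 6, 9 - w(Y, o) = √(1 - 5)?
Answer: -171108 + 38024*I ≈ -1.7111e+5 + 38024.0*I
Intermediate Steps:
m = 1 (m = -(0 - 6)/6 = -⅙*(-6) = 1)
w(Y, o) = 9 - 2*I (w(Y, o) = 9 - √(1 - 5) = 9 - √(-4) = 9 - 2*I)
M(x) = -6 + 2*x² (M(x) = (x² + x*x) - 6 = (x² + x²) - 6 = 2*x² - 6 = -6 + 2*x²)
(-98*w(-6, m))*M(-10) = (-98*(9 - 2*I))*(-6 + 2*(-10)²) = (-882 + 196*I)*(-6 + 2*100) = (-882 + 196*I)*(-6 + 200) = (-882 + 196*I)*194 = -171108 + 38024*I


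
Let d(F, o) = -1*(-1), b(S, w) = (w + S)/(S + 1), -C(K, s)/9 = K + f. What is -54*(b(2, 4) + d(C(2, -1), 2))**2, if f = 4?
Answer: -486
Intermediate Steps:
C(K, s) = -36 - 9*K (C(K, s) = -9*(K + 4) = -9*(4 + K) = -36 - 9*K)
b(S, w) = (S + w)/(1 + S)
d(F, o) = 1
-54*(b(2, 4) + d(C(2, -1), 2))**2 = -54*((2 + 4)/(1 + 2) + 1)**2 = -54*(6/3 + 1)**2 = -54*((1/3)*6 + 1)**2 = -54*(2 + 1)**2 = -54*3**2 = -54*9 = -486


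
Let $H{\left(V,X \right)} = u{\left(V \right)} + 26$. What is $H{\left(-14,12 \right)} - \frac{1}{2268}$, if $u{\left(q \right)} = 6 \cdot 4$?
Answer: $\frac{113399}{2268} \approx 50.0$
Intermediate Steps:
$u{\left(q \right)} = 24$
$H{\left(V,X \right)} = 50$ ($H{\left(V,X \right)} = 24 + 26 = 50$)
$H{\left(-14,12 \right)} - \frac{1}{2268} = 50 - \frac{1}{2268} = \frac{113399}{2268}$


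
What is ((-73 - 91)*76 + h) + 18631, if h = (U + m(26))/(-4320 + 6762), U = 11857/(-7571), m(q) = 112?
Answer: 114018687889/18488382 ≈ 6167.0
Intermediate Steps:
U = -11857/7571 (U = 11857*(-1/7571) = -11857/7571 ≈ -1.5661)
h = 836095/18488382 (h = (-11857/7571 + 112)/(-4320 + 6762) = (836095/7571)/2442 = (836095/7571)*(1/2442) = 836095/18488382 ≈ 0.045223)
((-73 - 91)*76 + h) + 18631 = ((-73 - 91)*76 + 836095/18488382) + 18631 = (-164*76 + 836095/18488382) + 18631 = (-12464 + 836095/18488382) + 18631 = -230438357153/18488382 + 18631 = 114018687889/18488382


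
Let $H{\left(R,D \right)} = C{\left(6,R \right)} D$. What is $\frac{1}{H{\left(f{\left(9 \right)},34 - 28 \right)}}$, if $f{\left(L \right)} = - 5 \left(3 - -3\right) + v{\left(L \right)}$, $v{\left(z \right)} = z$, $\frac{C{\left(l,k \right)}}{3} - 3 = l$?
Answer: $\frac{1}{162} \approx 0.0061728$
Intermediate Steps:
$C{\left(l,k \right)} = 9 + 3 l$
$f{\left(L \right)} = -30 + L$ ($f{\left(L \right)} = - 5 \left(3 - -3\right) + L = - 5 \left(3 + 3\right) + L = \left(-5\right) 6 + L = -30 + L$)
$H{\left(R,D \right)} = 27 D$ ($H{\left(R,D \right)} = \left(9 + 3 \cdot 6\right) D = \left(9 + 18\right) D = 27 D$)
$\frac{1}{H{\left(f{\left(9 \right)},34 - 28 \right)}} = \frac{1}{27 \left(34 - 28\right)} = \frac{1}{27 \cdot 6} = \frac{1}{162}$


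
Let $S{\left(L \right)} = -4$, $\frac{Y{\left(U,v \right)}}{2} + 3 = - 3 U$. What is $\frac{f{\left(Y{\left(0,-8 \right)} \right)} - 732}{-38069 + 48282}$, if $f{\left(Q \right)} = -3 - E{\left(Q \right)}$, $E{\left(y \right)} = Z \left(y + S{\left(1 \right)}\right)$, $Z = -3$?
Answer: $- \frac{765}{10213} \approx -0.074905$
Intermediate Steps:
$Y{\left(U,v \right)} = -6 - 6 U$ ($Y{\left(U,v \right)} = -6 + 2 \left(- 3 U\right) = -6 - 6 U$)
$E{\left(y \right)} = 12 - 3 y$ ($E{\left(y \right)} = - 3 \left(y - 4\right) = - 3 \left(-4 + y\right) = 12 - 3 y$)
$f{\left(Q \right)} = -15 + 3 Q$ ($f{\left(Q \right)} = -3 - \left(12 - 3 Q\right) = -3 + \left(-12 + 3 Q\right) = -15 + 3 Q$)
$\frac{f{\left(Y{\left(0,-8 \right)} \right)} - 732}{-38069 + 48282} = \frac{\left(-15 + 3 \left(-6 - 0\right)\right) - 732}{-38069 + 48282} = \frac{\left(-15 + 3 \left(-6 + 0\right)\right) - 732}{10213} = \left(\left(-15 + 3 \left(-6\right)\right) - 732\right) \frac{1}{10213} = \left(\left(-15 - 18\right) - 732\right) \frac{1}{10213} = \left(-33 - 732\right) \frac{1}{10213} = \left(-765\right) \frac{1}{10213} = - \frac{765}{10213}$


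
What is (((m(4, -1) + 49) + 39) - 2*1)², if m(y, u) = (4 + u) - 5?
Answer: 7056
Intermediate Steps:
m(y, u) = -1 + u
(((m(4, -1) + 49) + 39) - 2*1)² = ((((-1 - 1) + 49) + 39) - 2*1)² = (((-2 + 49) + 39) - 2)² = ((47 + 39) - 2)² = (86 - 2)² = 84² = 7056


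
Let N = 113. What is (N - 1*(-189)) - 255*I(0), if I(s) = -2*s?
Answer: 302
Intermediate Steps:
(N - 1*(-189)) - 255*I(0) = (113 - 1*(-189)) - (-510)*0 = (113 + 189) - 255*0 = 302 + 0 = 302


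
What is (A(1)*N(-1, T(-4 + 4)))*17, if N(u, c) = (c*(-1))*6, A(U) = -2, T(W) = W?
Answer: 0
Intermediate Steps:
N(u, c) = -6*c (N(u, c) = -c*6 = -6*c)
(A(1)*N(-1, T(-4 + 4)))*17 = -(-12)*(-4 + 4)*17 = -(-12)*0*17 = -2*0*17 = 0*17 = 0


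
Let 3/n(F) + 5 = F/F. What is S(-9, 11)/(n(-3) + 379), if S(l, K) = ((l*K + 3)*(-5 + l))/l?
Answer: -1792/4539 ≈ -0.39480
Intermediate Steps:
n(F) = -3/4 (n(F) = 3/(-5 + F/F) = 3/(-5 + 1) = 3/(-4) = 3*(-1/4) = -3/4)
S(l, K) = (-5 + l)*(3 + K*l)/l (S(l, K) = ((K*l + 3)*(-5 + l))/l = ((3 + K*l)*(-5 + l))/l = ((-5 + l)*(3 + K*l))/l = (-5 + l)*(3 + K*l)/l)
S(-9, 11)/(n(-3) + 379) = (3 - 15/(-9) - 5*11 + 11*(-9))/(-3/4 + 379) = (3 - 15*(-1/9) - 55 - 99)/(1513/4) = (3 + 5/3 - 55 - 99)*(4/1513) = -448/3*4/1513 = -1792/4539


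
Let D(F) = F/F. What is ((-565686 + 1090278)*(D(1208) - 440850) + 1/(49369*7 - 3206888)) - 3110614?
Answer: -661731057979754711/2861305 ≈ -2.3127e+11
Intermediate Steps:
D(F) = 1
((-565686 + 1090278)*(D(1208) - 440850) + 1/(49369*7 - 3206888)) - 3110614 = ((-565686 + 1090278)*(1 - 440850) + 1/(49369*7 - 3206888)) - 3110614 = (524592*(-440849) + 1/(345583 - 3206888)) - 3110614 = (-231265858608 + 1/(-2861305)) - 3110614 = (-231265858608 - 1/2861305) - 3110614 = -661722157564363441/2861305 - 3110614 = -661731057979754711/2861305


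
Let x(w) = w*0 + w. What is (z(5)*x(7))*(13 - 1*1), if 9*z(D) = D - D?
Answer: 0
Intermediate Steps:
z(D) = 0 (z(D) = (D - D)/9 = (1/9)*0 = 0)
x(w) = w (x(w) = 0 + w = w)
(z(5)*x(7))*(13 - 1*1) = (0*7)*(13 - 1*1) = 0*(13 - 1) = 0*12 = 0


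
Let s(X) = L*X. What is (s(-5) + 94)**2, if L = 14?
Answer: 576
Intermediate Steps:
s(X) = 14*X
(s(-5) + 94)**2 = (14*(-5) + 94)**2 = (-70 + 94)**2 = 24**2 = 576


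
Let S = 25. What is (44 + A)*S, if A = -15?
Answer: 725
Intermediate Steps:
(44 + A)*S = (44 - 15)*25 = 29*25 = 725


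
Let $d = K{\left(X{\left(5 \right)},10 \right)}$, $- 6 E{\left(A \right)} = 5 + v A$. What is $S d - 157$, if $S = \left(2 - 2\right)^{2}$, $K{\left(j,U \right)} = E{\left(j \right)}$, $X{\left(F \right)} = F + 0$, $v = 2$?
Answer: $-157$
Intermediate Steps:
$X{\left(F \right)} = F$
$E{\left(A \right)} = - \frac{5}{6} - \frac{A}{3}$ ($E{\left(A \right)} = - \frac{5 + 2 A}{6} = - \frac{5}{6} - \frac{A}{3}$)
$K{\left(j,U \right)} = - \frac{5}{6} - \frac{j}{3}$
$d = - \frac{5}{2}$ ($d = - \frac{5}{6} - \frac{5}{3} = - \frac{5}{2} \approx -2.5$)
$S = 0$ ($S = 0^{2} = 0$)
$S d - 157 = 0 \left(- \frac{5}{2}\right) - 157 = 0 - 157 = -157$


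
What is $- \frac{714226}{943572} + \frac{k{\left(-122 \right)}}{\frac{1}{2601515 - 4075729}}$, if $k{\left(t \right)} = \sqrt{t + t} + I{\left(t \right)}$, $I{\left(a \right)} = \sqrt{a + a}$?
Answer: $- \frac{357113}{471786} - 5896856 i \sqrt{61} \approx -0.75694 - 4.6056 \cdot 10^{7} i$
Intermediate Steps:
$I{\left(a \right)} = \sqrt{2} \sqrt{a}$ ($I{\left(a \right)} = \sqrt{2 a} = \sqrt{2} \sqrt{a}$)
$k{\left(t \right)} = 2 \sqrt{2} \sqrt{t}$ ($k{\left(t \right)} = \sqrt{t + t} + \sqrt{2} \sqrt{t} = \sqrt{2 t} + \sqrt{2} \sqrt{t} = \sqrt{2} \sqrt{t} + \sqrt{2} \sqrt{t} = 2 \sqrt{2} \sqrt{t}$)
$- \frac{714226}{943572} + \frac{k{\left(-122 \right)}}{\frac{1}{2601515 - 4075729}} = - \frac{714226}{943572} + \frac{2 \sqrt{2} \sqrt{-122}}{\frac{1}{2601515 - 4075729}} = \left(-714226\right) \frac{1}{943572} + \frac{2 \sqrt{2} i \sqrt{122}}{\frac{1}{-1474214}} = - \frac{357113}{471786} + \frac{4 i \sqrt{61}}{- \frac{1}{1474214}} = - \frac{357113}{471786} + 4 i \sqrt{61} \left(-1474214\right) = - \frac{357113}{471786} - 5896856 i \sqrt{61}$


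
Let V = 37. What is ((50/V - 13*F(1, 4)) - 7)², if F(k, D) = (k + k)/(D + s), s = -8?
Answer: 3969/5476 ≈ 0.72480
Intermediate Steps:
F(k, D) = 2*k/(-8 + D) (F(k, D) = (k + k)/(D - 8) = (2*k)/(-8 + D) = 2*k/(-8 + D))
((50/V - 13*F(1, 4)) - 7)² = ((50/37 - 13*2*1/(-8 + 4)) - 7)² = ((50*(1/37) - 13*2*1/(-4)) - 7)² = ((50/37 - 13*2*1*(-¼)) - 7)² = ((50/37 - 13/(1/(-½))) - 7)² = ((50/37 - 13/(-2)) - 7)² = ((50/37 - 13*(-½)) - 7)² = ((50/37 + 13/2) - 7)² = (581/74 - 7)² = (63/74)² = 3969/5476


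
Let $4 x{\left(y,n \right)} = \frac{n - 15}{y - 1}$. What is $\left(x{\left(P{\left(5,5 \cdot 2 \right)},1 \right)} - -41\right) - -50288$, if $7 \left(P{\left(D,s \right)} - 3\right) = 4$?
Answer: $\frac{1811795}{36} \approx 50328.0$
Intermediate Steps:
$P{\left(D,s \right)} = \frac{25}{7}$ ($P{\left(D,s \right)} = 3 + \frac{1}{7} \cdot 4 = 3 + \frac{4}{7} = \frac{25}{7}$)
$x{\left(y,n \right)} = \frac{-15 + n}{4 \left(-1 + y\right)}$ ($x{\left(y,n \right)} = \frac{\left(n - 15\right) \frac{1}{y - 1}}{4} = \frac{\left(-15 + n\right) \frac{1}{-1 + y}}{4} = \frac{\frac{1}{-1 + y} \left(-15 + n\right)}{4} = \frac{-15 + n}{4 \left(-1 + y\right)}$)
$\left(x{\left(P{\left(5,5 \cdot 2 \right)},1 \right)} - -41\right) - -50288 = \left(\frac{-15 + 1}{4 \left(-1 + \frac{25}{7}\right)} - -41\right) - -50288 = \left(\frac{1}{4} \frac{1}{\frac{18}{7}} \left(-14\right) + 41\right) + 50288 = \left(\frac{1}{4} \cdot \frac{7}{18} \left(-14\right) + 41\right) + 50288 = \left(- \frac{49}{36} + 41\right) + 50288 = \frac{1427}{36} + 50288 = \frac{1811795}{36}$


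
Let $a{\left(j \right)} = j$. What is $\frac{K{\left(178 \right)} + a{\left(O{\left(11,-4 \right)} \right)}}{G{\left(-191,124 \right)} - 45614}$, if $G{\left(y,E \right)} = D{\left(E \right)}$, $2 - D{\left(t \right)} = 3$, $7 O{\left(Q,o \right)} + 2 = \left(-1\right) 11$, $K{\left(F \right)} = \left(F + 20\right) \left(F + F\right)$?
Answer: $- \frac{493403}{319305} \approx -1.5452$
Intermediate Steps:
$K{\left(F \right)} = 2 F \left(20 + F\right)$ ($K{\left(F \right)} = \left(20 + F\right) 2 F = 2 F \left(20 + F\right)$)
$O{\left(Q,o \right)} = - \frac{13}{7}$ ($O{\left(Q,o \right)} = - \frac{2}{7} + \frac{\left(-1\right) 11}{7} = - \frac{2}{7} + \frac{1}{7} \left(-11\right) = - \frac{2}{7} - \frac{11}{7} = - \frac{13}{7}$)
$D{\left(t \right)} = -1$ ($D{\left(t \right)} = 2 - 3 = -1$)
$G{\left(y,E \right)} = -1$
$\frac{K{\left(178 \right)} + a{\left(O{\left(11,-4 \right)} \right)}}{G{\left(-191,124 \right)} - 45614} = \frac{2 \cdot 178 \left(20 + 178\right) - \frac{13}{7}}{-1 - 45614} = \frac{2 \cdot 178 \cdot 198 - \frac{13}{7}}{-45615} = \left(70488 - \frac{13}{7}\right) \left(- \frac{1}{45615}\right) = \frac{493403}{7} \left(- \frac{1}{45615}\right) = - \frac{493403}{319305}$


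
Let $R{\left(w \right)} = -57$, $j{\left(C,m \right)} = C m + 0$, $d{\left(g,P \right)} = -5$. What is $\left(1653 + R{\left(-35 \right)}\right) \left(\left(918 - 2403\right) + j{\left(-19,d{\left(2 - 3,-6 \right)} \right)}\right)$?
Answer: $-2218440$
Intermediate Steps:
$j{\left(C,m \right)} = C m$
$\left(1653 + R{\left(-35 \right)}\right) \left(\left(918 - 2403\right) + j{\left(-19,d{\left(2 - 3,-6 \right)} \right)}\right) = \left(1653 - 57\right) \left(\left(918 - 2403\right) - -95\right) = 1596 \left(-1485 + 95\right) = 1596 \left(-1390\right) = -2218440$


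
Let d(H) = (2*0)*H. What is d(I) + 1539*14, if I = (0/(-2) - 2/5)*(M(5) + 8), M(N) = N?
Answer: 21546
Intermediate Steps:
I = -26/5 (I = (0/(-2) - 2/5)*(5 + 8) = (0*(-1/2) - 2*1/5)*13 = (0 - 2/5)*13 = -2/5*13 = -26/5 ≈ -5.2000)
d(H) = 0 (d(H) = 0*H = 0)
d(I) + 1539*14 = 0 + 1539*14 = 0 + 21546 = 21546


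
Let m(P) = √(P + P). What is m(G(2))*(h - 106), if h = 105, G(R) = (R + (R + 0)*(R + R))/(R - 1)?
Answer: -2*√5 ≈ -4.4721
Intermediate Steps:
G(R) = (R + 2*R²)/(-1 + R) (G(R) = (R + R*(2*R))/(-1 + R) = (R + 2*R²)/(-1 + R))
m(P) = √2*√P (m(P) = √(2*P) = √2*√P)
m(G(2))*(h - 106) = (√2*√(2*(1 + 2*2)/(-1 + 2)))*(105 - 106) = (√2*√(2*(1 + 4)/1))*(-1) = (√2*√(2*1*5))*(-1) = (√2*√10)*(-1) = (2*√5)*(-1) = -2*√5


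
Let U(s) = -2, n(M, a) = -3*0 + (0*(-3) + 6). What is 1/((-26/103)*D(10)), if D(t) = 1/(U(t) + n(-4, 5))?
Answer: -206/13 ≈ -15.846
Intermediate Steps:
n(M, a) = 6 (n(M, a) = 0 + (0 + 6) = 0 + 6 = 6)
D(t) = ¼ (D(t) = 1/(-2 + 6) = 1/4 = ¼)
1/((-26/103)*D(10)) = 1/(-26/103*(¼)) = 1/(-26*1/103*(¼)) = 1/(-26/103*¼) = 1/(-13/206) = -206/13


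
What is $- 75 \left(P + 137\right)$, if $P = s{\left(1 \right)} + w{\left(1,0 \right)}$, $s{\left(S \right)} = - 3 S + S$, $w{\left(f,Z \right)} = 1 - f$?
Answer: $-10125$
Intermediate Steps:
$s{\left(S \right)} = - 2 S$
$P = -2$ ($P = \left(-2\right) 1 + \left(1 - 1\right) = -2 + \left(1 - 1\right) = -2 + 0 = -2$)
$- 75 \left(P + 137\right) = - 75 \left(-2 + 137\right) = \left(-75\right) 135 = -10125$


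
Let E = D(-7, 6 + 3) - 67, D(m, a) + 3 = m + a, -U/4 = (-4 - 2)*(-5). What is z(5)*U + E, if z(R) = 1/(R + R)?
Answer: -80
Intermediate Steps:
U = -120 (U = -4*(-4 - 2)*(-5) = -(-24)*(-5) = -4*30 = -120)
D(m, a) = -3 + a + m (D(m, a) = -3 + (m + a) = -3 + (a + m) = -3 + a + m)
z(R) = 1/(2*R)
E = -68 (E = (-3 + (6 + 3) - 7) - 67 = (-3 + 9 - 7) - 67 = -1 - 67 = -68)
z(5)*U + E = ((1/2)/5)*(-120) - 68 = ((1/2)*(1/5))*(-120) - 68 = (1/10)*(-120) - 68 = -12 - 68 = -80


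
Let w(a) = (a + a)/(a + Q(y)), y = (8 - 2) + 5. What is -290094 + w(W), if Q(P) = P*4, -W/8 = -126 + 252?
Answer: -69912150/241 ≈ -2.9009e+5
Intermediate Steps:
W = -1008 (W = -8*(-126 + 252) = -8*126 = -1008)
y = 11 (y = 6 + 5 = 11)
Q(P) = 4*P
w(a) = 2*a/(44 + a) (w(a) = (a + a)/(a + 4*11) = (2*a)/(a + 44) = (2*a)/(44 + a) = 2*a/(44 + a))
-290094 + w(W) = -290094 + 2*(-1008)/(44 - 1008) = -290094 + 2*(-1008)/(-964) = -290094 + 2*(-1008)*(-1/964) = -290094 + 504/241 = -69912150/241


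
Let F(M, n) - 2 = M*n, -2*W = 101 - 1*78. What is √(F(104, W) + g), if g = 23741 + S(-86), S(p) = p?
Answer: √22461 ≈ 149.87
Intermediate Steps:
W = -23/2 (W = -(101 - 1*78)/2 = -(101 - 78)/2 = -½*23 = -23/2 ≈ -11.500)
g = 23655 (g = 23741 - 86 = 23655)
F(M, n) = 2 + M*n
√(F(104, W) + g) = √((2 + 104*(-23/2)) + 23655) = √((2 - 1196) + 23655) = √(-1194 + 23655) = √22461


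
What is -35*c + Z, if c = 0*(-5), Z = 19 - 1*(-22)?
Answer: 41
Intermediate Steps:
Z = 41 (Z = 19 + 22 = 41)
c = 0
-35*c + Z = -35*0 + 41 = 0 + 41 = 41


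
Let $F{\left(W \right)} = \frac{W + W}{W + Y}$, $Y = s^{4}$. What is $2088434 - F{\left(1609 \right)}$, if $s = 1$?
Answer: $\frac{1681187761}{805} \approx 2.0884 \cdot 10^{6}$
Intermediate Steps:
$Y = 1$ ($Y = 1^{4} = 1$)
$F{\left(W \right)} = \frac{2 W}{1 + W}$ ($F{\left(W \right)} = \frac{W + W}{W + 1} = \frac{2 W}{1 + W}$)
$2088434 - F{\left(1609 \right)} = 2088434 - 2 \cdot 1609 \frac{1}{1 + 1609} = 2088434 - 2 \cdot 1609 \cdot \frac{1}{1610} = 2088434 - \frac{1609}{805} = \frac{1681187761}{805}$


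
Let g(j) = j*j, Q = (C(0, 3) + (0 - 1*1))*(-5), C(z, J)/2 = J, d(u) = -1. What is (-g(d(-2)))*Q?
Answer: 25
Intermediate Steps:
C(z, J) = 2*J
Q = -25 (Q = (2*3 + (0 - 1*1))*(-5) = (6 + (0 - 1))*(-5) = (6 - 1)*(-5) = 5*(-5) = -25)
g(j) = j²
(-g(d(-2)))*Q = -1*(-1)²*(-25) = -1*1*(-25) = -1*(-25) = 25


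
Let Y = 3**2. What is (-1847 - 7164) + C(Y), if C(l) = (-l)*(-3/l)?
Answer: -9008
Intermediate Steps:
Y = 9
C(l) = 3
(-1847 - 7164) + C(Y) = (-1847 - 7164) + 3 = -9011 + 3 = -9008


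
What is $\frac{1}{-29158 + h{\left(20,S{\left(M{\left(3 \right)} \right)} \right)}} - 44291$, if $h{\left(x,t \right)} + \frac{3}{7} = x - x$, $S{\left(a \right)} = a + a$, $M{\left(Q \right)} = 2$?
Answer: $- \frac{9040191726}{204109} \approx -44291.0$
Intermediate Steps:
$S{\left(a \right)} = 2 a$
$h{\left(x,t \right)} = - \frac{3}{7}$ ($h{\left(x,t \right)} = - \frac{3}{7} + \left(x - x\right) = - \frac{3}{7} + 0 = - \frac{3}{7}$)
$\frac{1}{-29158 + h{\left(20,S{\left(M{\left(3 \right)} \right)} \right)}} - 44291 = \frac{1}{-29158 - \frac{3}{7}} - 44291 = \frac{1}{- \frac{204109}{7}} - 44291 = - \frac{7}{204109} - 44291 = - \frac{9040191726}{204109}$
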